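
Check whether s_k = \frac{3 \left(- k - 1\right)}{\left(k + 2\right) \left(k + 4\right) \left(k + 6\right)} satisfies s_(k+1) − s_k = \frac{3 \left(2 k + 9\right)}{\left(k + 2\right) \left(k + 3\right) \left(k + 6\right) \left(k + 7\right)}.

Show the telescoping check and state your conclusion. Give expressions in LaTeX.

s_(k+1) = 3*(-k - 2)/((k + 3)*(k + 5)*(k + 7))
s_(k+1) − s_k = 3*(2*k**3 + 18*k**2 + 40*k + 9)/(k**6 + 27*k**5 + 295*k**4 + 1665*k**3 + 5104*k**2 + 8028*k + 5040)
(s_(k+1) − s_k) − t_k = 27*(-k**2 - 9*k - 19)/(k**6 + 27*k**5 + 295*k**4 + 1665*k**3 + 5104*k**2 + 8028*k + 5040)

Invalid: residual \frac{27 \left(- k^{2} - 9 k - 19\right)}{k^{6} + 27 k^{5} + 295 k^{4} + 1665 k^{3} + 5104 k^{2} + 8028 k + 5040} ≠ 0.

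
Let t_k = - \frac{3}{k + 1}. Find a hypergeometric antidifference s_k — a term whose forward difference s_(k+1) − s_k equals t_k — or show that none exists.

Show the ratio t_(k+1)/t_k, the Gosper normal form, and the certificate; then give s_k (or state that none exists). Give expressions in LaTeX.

none (Gosper's algorithm certifies no s_k)

The ratio is (k + 1)/(k + 2).
A = k + 1, B = k + 2, C = 1.
Solve (k + 1)·f(k+1) − (k + 1)·f(k) = 1.
deg f ≤ 0 (via 1,1,0).
Put f(k) = c0: A·f(k+1) − B(k−1)·f(k) − C = -1; need -1 = 0 — inconsistent ⇒ no f, not summable.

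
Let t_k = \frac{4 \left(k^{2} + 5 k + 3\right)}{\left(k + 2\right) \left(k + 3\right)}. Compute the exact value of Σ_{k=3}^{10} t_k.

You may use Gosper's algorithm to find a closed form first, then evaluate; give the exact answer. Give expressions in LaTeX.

Step 1: r(k) = (k + 2)*(5*k + (k + 1)**2 + 8)/((k + 4)*(k**2 + 5*k + 3)).
Normal form (A,B,C) = (k + 2, k + 4, k**2 + 5*k + 3).
Solve (k + 2)·f(k+1) − (k + 3)·f(k) = k**2 + 5*k + 3.
d = 2 from the (1,1,2) case.
Match coefficients ⇒ f(k) = k*(2*k + 1)/2.
Certificate R = B(k−1)f/C = k*(k + 3)*(2*k + 1)/(2*(k**2 + 5*k + 3)) gives s_k = 2*k*(2*k + 1)/(k + 2).
Verify: 4*(k**2 + 5*k + 3)/(k**2 + 5*k + 6) matches t_k.
Telescoping: Σ = s_(11) − s_(3) = 506/13 − (42/5) = 1984/65.

Σ = 1984/65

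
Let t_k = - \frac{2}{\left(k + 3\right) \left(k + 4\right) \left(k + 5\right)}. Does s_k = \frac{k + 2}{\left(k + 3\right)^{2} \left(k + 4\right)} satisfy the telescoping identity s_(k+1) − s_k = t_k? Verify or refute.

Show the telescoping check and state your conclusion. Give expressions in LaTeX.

s_(k+1) = (k + 3)/((k + 4)**2*(k + 5))
s_(k+1) − s_k = (-(k + 2)*(k + 4)*(k + 5) + (k + 3)**3)/((k + 3)**2*(k + 4)**2*(k + 5))
(s_(k+1) − s_k) − t_k = (3*k + 11)/(k**5 + 19*k**4 + 143*k**3 + 533*k**2 + 984*k + 720)

Invalid: residual \frac{3 k + 11}{k^{5} + 19 k^{4} + 143 k^{3} + 533 k^{2} + 984 k + 720} ≠ 0.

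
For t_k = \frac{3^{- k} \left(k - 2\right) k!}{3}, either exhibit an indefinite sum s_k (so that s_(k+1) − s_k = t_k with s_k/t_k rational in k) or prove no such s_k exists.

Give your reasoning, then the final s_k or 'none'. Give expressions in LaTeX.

s_k = 3^{- k} k!

t_(k+1)/t_k = (k**2 - 1)/(3*(k - 2)).
Gosper form: A/B · C(k+1)/C(k) with A=k/3 + 1/3, B=1, C=k - 2.
Need (k/3 + 1/3)·f(k+1) − (1)·f(k) = k - 2.
Bound: deg f ≤ 0.
Solve for f: f(k) = 3 (degree 0 ≤ 0).
Get s_k = R·t_k = factorial(k)/3**k with R(k) = B(k−1)f(k)/C(k) = 3/(k - 2).
Δs = (k - 2)*factorial(k)/(3*3**k), as required.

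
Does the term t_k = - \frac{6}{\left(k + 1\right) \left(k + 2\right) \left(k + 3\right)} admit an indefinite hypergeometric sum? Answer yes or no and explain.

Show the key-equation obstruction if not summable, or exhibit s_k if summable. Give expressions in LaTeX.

t_(k+1)/t_k = (k + 1)/(k + 4).
Factor: A=k + 1; B=k + 4; C=1.
Key eq: (k + 1)·f(k+1) = (k + 3)·f(k) + (1).
Bound: deg f ≤ 2.
Coefficient equations give f(k) = k*(k + 3)/4.
Certificate R = B(k−1)f/C = k*(k + 3)**2/4 gives s_k = 3*k*(-k - 3)/(2*(k + 1)*(k + 2)).
Verify: -6/(k**3 + 6*k**2 + 11*k + 6) matches t_k.

Yes. s_k = \frac{3 k \left(- k - 3\right)}{2 \left(k + 1\right) \left(k + 2\right)}.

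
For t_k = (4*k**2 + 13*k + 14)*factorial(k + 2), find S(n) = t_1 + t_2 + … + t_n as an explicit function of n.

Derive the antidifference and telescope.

S(n) = 4*n*factorial(n + 3) + 5*factorial(n + 3) - 30

r(k) = (k + 3)*(13*k + 4*(k + 1)**2 + 27)/(4*k**2 + 13*k + 14) after simplifying.
A = k + 3, B = 1, C = k**2 + 13*k/4 + 7/2.
Set up (k + 3)·f(k+1) − (1)·f(k) − (k**2 + 13*k/4 + 7/2) = 0.
From deg A=1, deg B=0, deg C=2: d=1.
Match coefficients ⇒ f(k) = (4*k + 1)/4.
Then R = B(k−1)f/C = (4*k + 1)/(4*k**2 + 13*k + 14), so s_k = R(k)·t_k = (4*k + 1)*factorial(k + 2).
Check: Δs_k = (4*k**2 + 13*k + 14)*factorial(k + 2). ✓
Telescope: S(n) = s_(n+1) − s_(1) = (4*n + 5)*factorial(n + 3) − (30) = 4*n*factorial(n + 3) + 5*factorial(n + 3) - 30.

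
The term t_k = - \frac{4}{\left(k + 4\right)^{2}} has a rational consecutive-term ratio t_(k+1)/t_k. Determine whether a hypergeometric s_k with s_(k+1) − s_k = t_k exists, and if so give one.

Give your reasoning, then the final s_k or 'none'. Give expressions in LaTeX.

no hypergeometric antidifference exists

Ratio r(k) = (k + 4)**2/(k + 5)**2.
So A=k**2 + 8*k + 16 and B=k**2 + 10*k + 25, with C=1.
f must satisfy (k**2 + 8*k + 16)·f(k+1) − (k**2 + 8*k + 16)·f(k) = 1.
d = 0 from the (2,2,0) case.
Generic f = c0 gives residual -1; -1 = 0 cannot hold, so t_k is not Gosper-summable.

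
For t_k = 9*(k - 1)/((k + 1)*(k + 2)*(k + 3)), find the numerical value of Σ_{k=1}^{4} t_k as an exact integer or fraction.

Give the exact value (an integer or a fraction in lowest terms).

Σ = 3/7

The ratio is k*(k + 1)/((k - 1)*(k + 4)).
Normal form (A,B,C) = (k + 1, k + 4, k - 1).
Solve (k + 1)·f(k+1) − (k + 3)·f(k) = k - 1.
d = 2 from the (1,1,1) case.
Solve for f: f(k) = -k (degree 1 ≤ 2).
Then R = B(k−1)f/C = -k*(k + 3)/(k - 1), so s_k = R(k)·t_k = -9*k/((k + 1)*(k + 2)).
s_(k+1) − s_k = 9*(k - 1)/(k**3 + 6*k**2 + 11*k + 6) = t_k.
Telescoping: Σ = s_(5) − s_(1) = -15/14 − (-3/2) = 3/7.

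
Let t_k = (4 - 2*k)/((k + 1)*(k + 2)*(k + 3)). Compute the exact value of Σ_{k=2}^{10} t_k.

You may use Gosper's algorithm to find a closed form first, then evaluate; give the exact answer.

Σ = -3/26

The ratio is (k - 1)*(k + 1)/((k - 2)*(k + 4)).
Normal form (A,B,C) = (k + 1, k + 4, k - 2).
Solve (k + 1)·f(k+1) − (k + 3)·f(k) = k - 2.
Bound: deg f ≤ 2.
Solving with deg f ≤ 2: f(k) = -k*(k + 7)/4.
So s_k = (B(k−1)f/C)·t_k = (-k*(k + 3)*(k + 7)/(4*(k - 2)))·t_k = k*(k + 7)/(2*(k + 1)*(k + 2)).
Check: Δs_k = 2*(2 - k)/(k**3 + 6*k**2 + 11*k + 6). ✓
Sum = s_(11) − s_(2); s_(11) = 33/52, s_(2) = 3/4 ⇒ -3/26.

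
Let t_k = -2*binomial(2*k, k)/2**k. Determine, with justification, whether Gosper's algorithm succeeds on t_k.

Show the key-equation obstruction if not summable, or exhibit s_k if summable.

Step 1: r(k) = (2*k + 1)/(k + 1).
A = 2*k + 1, B = k + 1, C = 1.
Need (2*k + 1)·f(k+1) − (k)·f(k) = 1.
Degrees (1,1,0) ⇒ d ≤ -1.
deg f ≤ -1 is impossible — no certificate.

No; the degree bound rules out any f.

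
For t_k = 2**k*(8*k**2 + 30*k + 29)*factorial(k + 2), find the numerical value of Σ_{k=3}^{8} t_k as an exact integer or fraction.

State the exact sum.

Σ = 756183846720

Ratio r(k) = 2*(8*k**3 + 70*k**2 + 205*k + 201)/(8*k**2 + 30*k + 29).
Gosper form: A/B · C(k+1)/C(k) with A=2*k + 6, B=1, C=k**2 + 15*k/4 + 29/8.
Key eq: (2*k + 6)·f(k+1) = (1)·f(k) + (k**2 + 15*k/4 + 29/8).
deg f ≤ 1 (via 1,0,2).
Coefficient equations give f(k) = (4*k + 1)/8.
Then R = B(k−1)f/C = (4*k + 1)/(8*k**2 + 30*k + 29), so s_k = R(k)·t_k = 2**k*(4*k + 1)*factorial(k + 2).
Δs = 2**k*(8*k**2 + 30*k + 29)*factorial(k + 2), as required.
Telescoping: Σ = s_(9) − s_(3) = 756183859200 − (12480) = 756183846720.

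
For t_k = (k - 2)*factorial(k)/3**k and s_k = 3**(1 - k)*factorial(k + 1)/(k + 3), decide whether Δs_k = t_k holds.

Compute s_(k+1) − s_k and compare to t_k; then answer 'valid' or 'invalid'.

s_(k+1) = factorial(k + 2)/(3**k*(k + 4))
s_(k+1) − s_k = (k**2 + 2*k - 6)*factorial(k + 1)/(3**k*(k + 3)*(k + 4))
(s_(k+1) − s_k) − t_k = -2*(k**2 + k - 9)*factorial(k)/(3**k*(k + 3)*(k + 4))

Invalid: residual -2*(k**2 + k - 9)*factorial(k)/(3**k*(k + 3)*(k + 4)) ≠ 0.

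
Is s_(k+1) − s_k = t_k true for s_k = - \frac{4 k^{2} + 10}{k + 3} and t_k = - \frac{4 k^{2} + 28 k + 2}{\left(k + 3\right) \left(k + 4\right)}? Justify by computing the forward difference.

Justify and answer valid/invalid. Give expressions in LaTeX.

s_(k+1) = 2*(-2*(k + 1)**2 - 5)/(k + 4)
s_(k+1) − s_k = 2*(-2*k**2 - 14*k - 1)/(k**2 + 7*k + 12)
(s_(k+1) − s_k) − t_k = 0

valid; difference matches t_k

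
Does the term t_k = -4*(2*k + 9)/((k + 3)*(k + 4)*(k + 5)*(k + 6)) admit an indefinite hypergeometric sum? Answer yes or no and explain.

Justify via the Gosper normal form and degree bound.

Yes. s_k = 4*k*(-k - 8)/(15*(k**2 + 8*k + 15)).

r(k) = (k + 3)*(2*k + 11)/((k + 7)*(2*k + 9)) after simplifying.
Gosper form: A/B · C(k+1)/C(k) with A=k + 3, B=k + 7, C=k + 9/2.
Solve (k + 3)·f(k+1) − (k + 6)·f(k) = k + 9/2.
Degrees (1,1,1) ⇒ d ≤ 3.
Solve for f: f(k) = k*(k + 4)*(k + 8)/30 (degree 3 ≤ 3).
Get s_k = R·t_k = 4*k*(-k - 8)/(15*(k**2 + 8*k + 15)) with R(k) = B(k−1)f(k)/C(k) = k*(k + 4)*(k + 6)*(k + 8)/(15*(2*k + 9)).
Check: Δs_k = 4*(-2*k - 9)/(k**4 + 18*k**3 + 119*k**2 + 342*k + 360). ✓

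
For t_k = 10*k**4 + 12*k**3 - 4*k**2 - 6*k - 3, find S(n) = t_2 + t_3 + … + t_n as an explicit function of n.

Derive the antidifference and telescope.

S(n) = 2*n**5 + 8*n**4 + 8*n**3 - 2*n**2 - 7*n - 9

t_(k+1)/t_k = (10*k**4 + 52*k**3 + 92*k**2 + 62*k + 9)/(10*k**4 + 12*k**3 - 4*k**2 - 6*k - 3).
Take A(k)=1, B(k)=1, C(k)=k**4 + 6*k**3/5 - 2*k**2/5 - 3*k/5 - 3/10.
f must satisfy (1)·f(k+1) − (1)·f(k) = k**4 + 6*k**3/5 - 2*k**2/5 - 3*k/5 - 3/10.
deg f ≤ 5 (via 0,0,4).
A polynomial solution: f(k) = k*(2*k**4 - 2*k**3 - 4*k**2 + 2*k - 1)/10.
Then R = B(k−1)f/C = k*(2*k**4 - 2*k**3 - 4*k**2 + 2*k - 1)/(10*k**4 + 12*k**3 - 4*k**2 - 6*k - 3), so s_k = R(k)·t_k = k*(2*k**4 - 2*k**3 - 4*k**2 + 2*k - 1).
Verify: 10*k**4 + 12*k**3 - 4*k**2 - 6*k - 3 matches t_k.
Evaluate: s_(n+1) = 2*n**5 + 8*n**4 + 8*n**3 - 2*n**2 - 7*n - 3; subtract s_(2) = 6 ⇒ S(n) = 2*n**5 + 8*n**4 + 8*n**3 - 2*n**2 - 7*n - 9.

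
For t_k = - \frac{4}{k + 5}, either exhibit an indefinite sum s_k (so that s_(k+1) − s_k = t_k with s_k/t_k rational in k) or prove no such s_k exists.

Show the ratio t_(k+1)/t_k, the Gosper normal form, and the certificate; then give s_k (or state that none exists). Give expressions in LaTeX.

r(k) = (k + 5)/(k + 6) after simplifying.
A = k + 5, B = k + 6, C = 1.
Solve (k + 5)·f(k+1) − (k + 5)·f(k) = 1.
Bound: deg f ≤ 0.
Generic f = c0 gives residual -1; -1 = 0 cannot hold, so t_k is not Gosper-summable.

no hypergeometric antidifference exists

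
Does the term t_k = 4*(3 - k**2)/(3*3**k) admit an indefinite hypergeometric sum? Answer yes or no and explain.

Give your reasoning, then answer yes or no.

Compute t_(k+1)/t_k: get ((k + 1)**2 - 3)/(3*(k**2 - 3)).
Gosper form: A/B · C(k+1)/C(k) with A=1/3, B=1, C=k**2 - 3.
Set up (1/3)·f(k+1) − (1)·f(k) − (k**2 - 3) = 0.
d = 2 from the (0,0,2) case.
A polynomial solution: f(k) = -3*(k - 1)*(k + 2)/2.
Then R = B(k−1)f/C = -3*(k - 1)*(k + 2)/(2*(k**2 - 3)), so s_k = R(k)·t_k = 2*(k**2 + k - 2)/3**k.
Check: Δs_k = 4*(3 - k**2)/(3*3**k). ✓

Yes. s_k = 2*(k**2 + k - 2)/3**k.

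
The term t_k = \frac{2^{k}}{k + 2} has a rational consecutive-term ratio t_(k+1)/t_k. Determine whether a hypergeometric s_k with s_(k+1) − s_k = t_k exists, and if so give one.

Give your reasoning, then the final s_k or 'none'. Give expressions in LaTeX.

none (Gosper's algorithm certifies no s_k)

Compute t_(k+1)/t_k: get 2*(k + 2)/(k + 3).
Gosper form: A/B · C(k+1)/C(k) with A=2*k + 4, B=k + 3, C=1.
Solve (2*k + 4)·f(k+1) − (k + 2)·f(k) = 1.
Degrees (1,1,0) ⇒ d ≤ -1.
d = -1 < 0 ⇒ no nonzero polynomial f; not summable.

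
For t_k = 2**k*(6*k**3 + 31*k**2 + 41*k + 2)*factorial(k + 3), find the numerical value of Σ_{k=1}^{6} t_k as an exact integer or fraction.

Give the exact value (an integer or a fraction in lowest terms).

The ratio is 2*(6*k**4 + 73*k**3 + 317*k**2 + 564*k + 320)/(6*k**3 + 31*k**2 + 41*k + 2).
So A=2*k + 8 and B=1, with C=k**3 + 31*k**2/6 + 41*k/6 + 1/3.
Need (2*k + 8)·f(k+1) − (1)·f(k) = k**3 + 31*k**2/6 + 41*k/6 + 1/3.
d = 2 from the (1,0,3) case.
Solve for f: f(k) = (k - 1)*(3*k + 2)/6 (degree 2 ≤ 2).
Get s_k = R·t_k = 2**k*(k - 1)*(3*k + 2)*factorial(k + 3) with R(k) = B(k−1)f(k)/C(k) = (k - 1)*(3*k + 2)/(6*k**3 + 31*k**2 + 41*k + 2).
Verify: 2**k*(6*k**3 + 31*k**2 + 41*k + 2)*factorial(k + 3) matches t_k.
Evaluate s at k=7 and k=1: 64099123200 and 0; difference 64099123200.

Σ = 64099123200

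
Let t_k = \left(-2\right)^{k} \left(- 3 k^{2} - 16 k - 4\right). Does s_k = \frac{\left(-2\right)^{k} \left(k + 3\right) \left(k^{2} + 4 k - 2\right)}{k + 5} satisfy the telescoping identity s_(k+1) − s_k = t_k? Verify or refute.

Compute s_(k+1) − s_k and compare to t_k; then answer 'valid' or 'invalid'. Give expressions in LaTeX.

Invalid: residual \frac{2 \left(-2\right)^{k} \left(3 k^{3} + 32 k^{2} + 88 k + 18\right)}{k^{2} + 11 k + 30} ≠ 0.

s_(k+1) = (-2)**(k + 1)*(k + 4)*(4*k + (k + 1)**2 + 2)/(k + 6)
s_(k+1) − s_k = (-2)**k*(-3*k**4 - 43*k**3 - 206*k**2 - 348*k - 84)/(k**2 + 11*k + 30)
(s_(k+1) − s_k) − t_k = 2*(-2)**k*(3*k**3 + 32*k**2 + 88*k + 18)/(k**2 + 11*k + 30)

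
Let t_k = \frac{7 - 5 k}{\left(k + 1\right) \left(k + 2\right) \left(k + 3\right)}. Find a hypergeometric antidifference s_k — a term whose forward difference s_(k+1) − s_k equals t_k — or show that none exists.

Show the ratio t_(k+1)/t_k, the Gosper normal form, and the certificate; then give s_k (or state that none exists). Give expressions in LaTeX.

The ratio is (k + 1)*(5*k - 2)/((k + 4)*(5*k - 7)).
Take A(k)=k + 1, B(k)=k + 4, C(k)=k - 7/5.
Set up (k + 1)·f(k+1) − (k + 3)·f(k) − (k - 7/5) = 0.
From deg A=1, deg B=1, deg C=1: d=2.
Solving with deg f ≤ 2: f(k) = -k*(k + 13)/10.
Get s_k = R·t_k = k*(k + 13)/(2*(k + 1)*(k + 2)) with R(k) = B(k−1)f(k)/C(k) = -k*(k + 3)*(k + 13)/(2*(5*k - 7)).
Δs = (7 - 5*k)/(k**3 + 6*k**2 + 11*k + 6), as required.

s_k = \frac{k \left(k + 13\right)}{2 \left(k + 1\right) \left(k + 2\right)}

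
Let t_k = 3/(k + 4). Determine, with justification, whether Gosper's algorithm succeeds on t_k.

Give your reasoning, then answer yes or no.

No. Not Gosper-summable.

t_(k+1)/t_k = (k + 4)/(k + 5).
Factor: A=k + 4; B=k + 5; C=1.
Set up (k + 4)·f(k+1) − (k + 4)·f(k) − (1) = 0.
d = 0 from the (1,1,0) case.
Put f(k) = c0: A·f(k+1) − B(k−1)·f(k) − C = -1; need -1 = 0 — inconsistent ⇒ no f, not summable.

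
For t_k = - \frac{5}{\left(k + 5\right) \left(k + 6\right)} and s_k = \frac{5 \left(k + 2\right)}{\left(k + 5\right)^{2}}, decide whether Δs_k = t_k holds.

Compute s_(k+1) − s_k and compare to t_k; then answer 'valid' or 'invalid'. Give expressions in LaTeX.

Invalid: residual \frac{15 \left(2 k + 11\right)}{k^{4} + 22 k^{3} + 181 k^{2} + 660 k + 900} ≠ 0.

s_(k+1) = 5*(k + 3)/(k + 6)**2
s_(k+1) − s_k = 5*(-k**2 - 5*k + 3)/(k**4 + 22*k**3 + 181*k**2 + 660*k + 900)
(s_(k+1) − s_k) − t_k = 15*(2*k + 11)/(k**4 + 22*k**3 + 181*k**2 + 660*k + 900)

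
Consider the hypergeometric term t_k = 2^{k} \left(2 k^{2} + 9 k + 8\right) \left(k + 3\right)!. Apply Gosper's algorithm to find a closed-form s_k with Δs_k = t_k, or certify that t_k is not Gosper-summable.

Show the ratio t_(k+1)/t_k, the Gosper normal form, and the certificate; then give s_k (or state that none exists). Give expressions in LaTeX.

s_k = 2^{k} k \left(k + 3\right)!

t_(k+1)/t_k = 2*(2*k**3 + 21*k**2 + 71*k + 76)/(2*k**2 + 9*k + 8).
Factor: A=2*k + 8; B=1; C=k**2 + 9*k/2 + 4.
Need (2*k + 8)·f(k+1) − (1)·f(k) = k**2 + 9*k/2 + 4.
Degrees (1,0,2) ⇒ d ≤ 1.
Solve for f: f(k) = k/2 (degree 1 ≤ 1).
So s_k = (B(k−1)f/C)·t_k = (k/(2*k**2 + 9*k + 8))·t_k = 2**k*k*factorial(k + 3).
Check: Δs_k = 2**k*(2*k**2 + 9*k + 8)*factorial(k + 3). ✓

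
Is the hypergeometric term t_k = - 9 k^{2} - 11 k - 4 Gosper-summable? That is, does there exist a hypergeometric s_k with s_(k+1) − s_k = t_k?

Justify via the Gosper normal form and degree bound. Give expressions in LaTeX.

Ratio r(k) = (9*k**2 + 29*k + 24)/(9*k**2 + 11*k + 4).
So A=1 and B=1, with C=k**2 + 11*k/9 + 4/9.
Need (1)·f(k+1) − (1)·f(k) = k**2 + 11*k/9 + 4/9.
From deg A=0, deg B=0, deg C=2: d=3.
Solving with deg f ≤ 3: f(k) = k**2*(3*k + 1)/9.
Then R = B(k−1)f/C = k**2*(3*k + 1)/(9*k**2 + 11*k + 4), so s_k = R(k)·t_k = k**2*(-3*k - 1).
s_(k+1) − s_k = -9*k**2 - 11*k - 4 = t_k.

Yes. s_k = k^{2} \left(- 3 k - 1\right).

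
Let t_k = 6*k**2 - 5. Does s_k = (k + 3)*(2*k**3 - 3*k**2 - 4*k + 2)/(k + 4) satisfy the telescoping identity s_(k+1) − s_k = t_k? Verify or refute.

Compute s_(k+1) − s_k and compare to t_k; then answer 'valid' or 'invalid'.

Invalid: residual (-4*k**3 - 27*k**2 + k + 22)/(k**2 + 9*k + 20) ≠ 0.

s_(k+1) = (2*k**4 + 11*k**3 + 8*k**2 - 19*k - 12)/(k + 5)
s_(k+1) − s_k = 2*(3*k**4 + 25*k**3 + 44*k**2 - 22*k - 39)/(k**2 + 9*k + 20)
(s_(k+1) − s_k) − t_k = (-4*k**3 - 27*k**2 + k + 22)/(k**2 + 9*k + 20)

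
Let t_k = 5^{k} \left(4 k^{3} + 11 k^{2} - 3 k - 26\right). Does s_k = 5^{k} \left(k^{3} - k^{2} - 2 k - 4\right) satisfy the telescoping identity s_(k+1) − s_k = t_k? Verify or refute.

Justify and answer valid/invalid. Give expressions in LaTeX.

s_(k+1) = 5**(k + 1)*(k**3 + 2*k**2 - k - 6)
s_(k+1) − s_k = 5**k*(4*k**3 + 11*k**2 - 3*k - 26)
(s_(k+1) − s_k) − t_k = 0

valid (s_(k+1) − s_k reduces to t_k)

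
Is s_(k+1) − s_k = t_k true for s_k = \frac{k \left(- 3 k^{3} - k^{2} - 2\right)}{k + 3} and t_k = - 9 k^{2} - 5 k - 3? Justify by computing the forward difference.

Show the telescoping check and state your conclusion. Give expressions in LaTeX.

s_(k+1) = -(k + 1)*(3*(k + 1)**3 + (k + 1)**2 + 2)/(k + 4)
s_(k+1) − s_k = (-9*k**4 - 56*k**3 - 78*k**2 - 49*k - 18)/(k**2 + 7*k + 12)
(s_(k+1) − s_k) − t_k = 2*(6*k**3 + 34*k**2 + 16*k + 9)/(k**2 + 7*k + 12)

Invalid: residual \frac{2 \left(6 k^{3} + 34 k^{2} + 16 k + 9\right)}{k^{2} + 7 k + 12} ≠ 0.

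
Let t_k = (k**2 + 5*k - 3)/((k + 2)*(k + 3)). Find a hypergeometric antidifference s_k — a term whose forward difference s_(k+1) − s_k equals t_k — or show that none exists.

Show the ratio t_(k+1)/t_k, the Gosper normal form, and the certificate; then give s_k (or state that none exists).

r(k) = (k + 2)*(5*k + (k + 1)**2 + 2)/((k + 4)*(k**2 + 5*k - 3)) after simplifying.
So A=k + 2 and B=k + 4, with C=k**2 + 5*k - 3.
f must satisfy (k + 2)·f(k+1) − (k + 3)·f(k) = k**2 + 5*k - 3.
Degrees (1,1,2) ⇒ d ≤ 2.
Coefficient equations give f(k) = k*(2*k - 5)/2.
Get s_k = R·t_k = k*(2*k - 5)/(2*(k + 2)) with R(k) = B(k−1)f(k)/C(k) = k*(k + 3)*(2*k - 5)/(2*(k**2 + 5*k - 3)).
Δs = (k**2 + 5*k - 3)/(k**2 + 5*k + 6), as required.

s_k = k*(2*k - 5)/(2*(k + 2))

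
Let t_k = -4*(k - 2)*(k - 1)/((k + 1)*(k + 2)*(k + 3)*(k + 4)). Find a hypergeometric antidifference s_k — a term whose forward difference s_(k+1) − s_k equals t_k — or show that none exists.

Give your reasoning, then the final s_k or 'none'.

Step 1: r(k) = k*(k + 1)/((k - 2)*(k + 5)).
Gosper form: A/B · C(k+1)/C(k) with A=k + 1, B=k + 5, C=k**2 - 3*k + 2.
Solve (k + 1)·f(k+1) − (k + 4)·f(k) = k**2 - 3*k + 2.
d = 3 from the (1,1,2) case.
A polynomial solution: f(k) = k*(k**2 + 11)/6.
R(k) = B(k−1)·f(k)/C(k) = k*(k + 4)*(k**2 + 11)/(6*(k - 2)*(k - 1)); s_k = R·t_k = 2*k*(-k**2 - 11)/(3*(k**3 + 6*k**2 + 11*k + 6)).
Δs = 4*(-k**2 + 3*k - 2)/(k**4 + 10*k**3 + 35*k**2 + 50*k + 24), as required.

s_k = 2*k*(-k**2 - 11)/(3*(k**3 + 6*k**2 + 11*k + 6))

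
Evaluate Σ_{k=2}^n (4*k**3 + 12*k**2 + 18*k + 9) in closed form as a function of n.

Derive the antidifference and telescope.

S(n) = n**4 + 6*n**3 + 16*n**2 + 20*n - 43

Step 1: r(k) = (4*k**3 + 24*k**2 + 54*k + 43)/(4*k**3 + 12*k**2 + 18*k + 9).
Factor: A=1; B=1; C=k**3 + 3*k**2 + 9*k/2 + 9/4.
Need (1)·f(k+1) − (1)·f(k) = k**3 + 3*k**2 + 9*k/2 + 9/4.
deg f ≤ 4 (via 0,0,3).
Solve for f: f(k) = k*(k**3 + 2*k**2 + 4*k + 2)/4 (degree 4 ≤ 4).
Then R = B(k−1)f/C = k*(k**3 + 2*k**2 + 4*k + 2)/(4*k**3 + 12*k**2 + 18*k + 9), so s_k = R(k)·t_k = k*(k**3 + 2*k**2 + 4*k + 2).
s_(k+1) − s_k = 4*k**3 + 12*k**2 + 18*k + 9 = t_k.
Telescope: S(n) = s_(n+1) − s_(2) = n**4 + 6*n**3 + 16*n**2 + 20*n + 9 − (52) = n**4 + 6*n**3 + 16*n**2 + 20*n - 43.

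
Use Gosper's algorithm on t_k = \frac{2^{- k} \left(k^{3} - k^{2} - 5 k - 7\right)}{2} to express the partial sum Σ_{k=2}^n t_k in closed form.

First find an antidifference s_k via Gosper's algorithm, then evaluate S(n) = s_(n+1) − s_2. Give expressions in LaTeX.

The ratio is (k**3/2 + k**2 - 2*k - 6)/(k**3 - k**2 - 5*k - 7).
Take A(k)=1/2, B(k)=1, C(k)=k**3 - k**2 - 5*k - 7.
Solve (1/2)·f(k+1) − (1)·f(k) = k**3 - k**2 - 5*k - 7.
d = 3 from the (0,0,3) case.
Solve for f: f(k) = -2*(k**3 + 2*k**2 + 2*k - 2) (degree 3 ≤ 3).
R(k) = B(k−1)·f(k)/C(k) = -2*(k**3 + 2*k**2 + 2*k - 2)/(k**3 - k**2 - 5*k - 7); s_k = R·t_k = (-k**3 - 2*k**2 - 2*k + 2)/2**k.
s_(k+1) − s_k = (k**3 - k**2 - 5*k - 7)/(2*2**k) = t_k.
s_(n+1) = 2**(-n - 1)*(-n**3 - 5*n**2 - 9*n - 3) and s_(2) = -9/2, so S(n) = 2**(-n - 1)*(9*2**n - n**3 - 5*n**2 - 9*n - 3).

S(n) = 2^{- n - 1} \left(9 \cdot 2^{n} - n^{3} - 5 n^{2} - 9 n - 3\right)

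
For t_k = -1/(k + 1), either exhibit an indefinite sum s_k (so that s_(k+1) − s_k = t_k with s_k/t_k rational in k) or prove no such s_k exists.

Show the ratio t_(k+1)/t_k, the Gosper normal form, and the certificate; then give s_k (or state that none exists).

none — t_k is not Gosper-summable

t_(k+1)/t_k = (k + 1)/(k + 2).
Gosper form: A/B · C(k+1)/C(k) with A=k + 1, B=k + 2, C=1.
f must satisfy (k + 1)·f(k+1) − (k + 1)·f(k) = 1.
d = 0 from the (1,1,0) case.
Put f(k) = c0: A·f(k+1) − B(k−1)·f(k) − C = -1; need -1 = 0 — inconsistent ⇒ no f, not summable.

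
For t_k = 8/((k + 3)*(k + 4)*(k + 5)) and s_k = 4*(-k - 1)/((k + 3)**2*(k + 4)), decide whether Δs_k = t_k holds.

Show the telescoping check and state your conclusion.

Invalid: residual 8*(-3*k - 11)/(k**5 + 19*k**4 + 143*k**3 + 533*k**2 + 984*k + 720) ≠ 0.

s_(k+1) = 4*(-k - 2)/((k + 4)**2*(k + 5))
s_(k+1) − s_k = 8*(k**2 + 4*k + 1)/(k**5 + 19*k**4 + 143*k**3 + 533*k**2 + 984*k + 720)
(s_(k+1) − s_k) − t_k = 8*(-3*k - 11)/(k**5 + 19*k**4 + 143*k**3 + 533*k**2 + 984*k + 720)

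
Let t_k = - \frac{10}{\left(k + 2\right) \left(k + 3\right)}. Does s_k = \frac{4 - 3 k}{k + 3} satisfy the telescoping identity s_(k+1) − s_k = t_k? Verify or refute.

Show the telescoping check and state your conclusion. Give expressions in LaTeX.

Invalid: residual \frac{14 - 3 k}{k^{3} + 9 k^{2} + 26 k + 24} ≠ 0.

s_(k+1) = (1 - 3*k)/(k + 4)
s_(k+1) − s_k = -13/(k**2 + 7*k + 12)
(s_(k+1) − s_k) − t_k = (14 - 3*k)/(k**3 + 9*k**2 + 26*k + 24)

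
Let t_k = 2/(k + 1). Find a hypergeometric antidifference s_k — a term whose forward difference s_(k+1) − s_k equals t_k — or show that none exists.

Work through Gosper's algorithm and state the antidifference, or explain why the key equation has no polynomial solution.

not Gosper-summable; s_k does not exist

t_(k+1)/t_k = (k + 1)/(k + 2).
Factor: A=k + 1; B=k + 2; C=1.
Set up (k + 1)·f(k+1) − (k + 1)·f(k) − (1) = 0.
From deg A=1, deg B=1, deg C=0: d=0.
Put f(k) = c0: A·f(k+1) − B(k−1)·f(k) − C = -1; need -1 = 0 — inconsistent ⇒ no f, not summable.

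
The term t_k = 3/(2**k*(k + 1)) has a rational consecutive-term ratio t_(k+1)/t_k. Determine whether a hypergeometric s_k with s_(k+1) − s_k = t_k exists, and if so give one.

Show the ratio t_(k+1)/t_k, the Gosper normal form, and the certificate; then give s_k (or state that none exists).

Compute t_(k+1)/t_k: get (k + 1)/(2*(k + 2)).
Factor: A=k/2 + 1/2; B=k + 2; C=1.
Solve (k/2 + 1/2)·f(k+1) − (k + 1)·f(k) = 1.
Degrees (1,1,0) ⇒ d ≤ -1.
d = -1 < 0 ⇒ no nonzero polynomial f; not summable.

none (Gosper's algorithm certifies no s_k)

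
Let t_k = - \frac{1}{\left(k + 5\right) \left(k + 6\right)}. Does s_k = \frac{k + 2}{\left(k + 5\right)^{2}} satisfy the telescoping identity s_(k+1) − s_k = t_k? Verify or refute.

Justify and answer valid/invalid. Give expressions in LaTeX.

Invalid: residual \frac{3 \left(2 k + 11\right)}{k^{4} + 22 k^{3} + 181 k^{2} + 660 k + 900} ≠ 0.

s_(k+1) = (k + 3)/(k + 6)**2
s_(k+1) − s_k = (-k**2 - 5*k + 3)/(k**4 + 22*k**3 + 181*k**2 + 660*k + 900)
(s_(k+1) − s_k) − t_k = 3*(2*k + 11)/(k**4 + 22*k**3 + 181*k**2 + 660*k + 900)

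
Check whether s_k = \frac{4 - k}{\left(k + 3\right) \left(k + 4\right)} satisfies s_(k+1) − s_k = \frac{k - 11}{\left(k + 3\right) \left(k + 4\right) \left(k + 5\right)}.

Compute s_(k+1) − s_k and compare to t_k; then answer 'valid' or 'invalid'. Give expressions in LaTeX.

valid (s_(k+1) − s_k reduces to t_k)

s_(k+1) = (3 - k)/((k + 4)*(k + 5))
s_(k+1) − s_k = (k - 11)/(k**3 + 12*k**2 + 47*k + 60)
(s_(k+1) − s_k) − t_k = 0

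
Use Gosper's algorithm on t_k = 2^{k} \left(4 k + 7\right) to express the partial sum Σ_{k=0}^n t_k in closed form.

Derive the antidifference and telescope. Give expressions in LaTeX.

Compute t_(k+1)/t_k: get 2*(4*k + 11)/(4*k + 7).
Factor: A=2; B=1; C=k + 7/4.
Solve (2)·f(k+1) − (1)·f(k) = k + 7/4.
Bound: deg f ≤ 1.
Solve for f: f(k) = (4*k - 1)/4 (degree 1 ≤ 1).
Get s_k = R·t_k = 2**k*(4*k - 1) with R(k) = B(k−1)f(k)/C(k) = (4*k - 1)/(4*k + 7).
s_(k+1) − s_k = 2**k*(4*k + 7) = t_k.
Telescope: S(n) = s_(n+1) − s_(0) = 2**(n + 1)*(4*n + 3) − (-1) = 8*2**n*n + 6*2**n + 1.

S(n) = 8 \cdot 2^{n} n + 6 \cdot 2^{n} + 1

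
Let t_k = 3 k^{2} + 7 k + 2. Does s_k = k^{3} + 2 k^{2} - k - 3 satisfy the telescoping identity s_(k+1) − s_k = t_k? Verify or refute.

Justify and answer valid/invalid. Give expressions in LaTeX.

valid (s_(k+1) − s_k reduces to t_k)

s_(k+1) = k**3 + 5*k**2 + 6*k - 1
s_(k+1) − s_k = 3*k**2 + 7*k + 2
(s_(k+1) − s_k) − t_k = 0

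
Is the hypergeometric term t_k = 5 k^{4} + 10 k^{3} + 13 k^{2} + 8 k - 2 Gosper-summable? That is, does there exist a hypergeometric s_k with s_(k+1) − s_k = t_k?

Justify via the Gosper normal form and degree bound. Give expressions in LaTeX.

Yes. s_k = k \left(k^{4} + k^{2} - 4\right).

The ratio is (5*k**4 + 30*k**3 + 73*k**2 + 84*k + 34)/(5*k**4 + 10*k**3 + 13*k**2 + 8*k - 2).
So A=1 and B=1, with C=k**4 + 2*k**3 + 13*k**2/5 + 8*k/5 - 2/5.
Solve (1)·f(k+1) − (1)·f(k) = k**4 + 2*k**3 + 13*k**2/5 + 8*k/5 - 2/5.
deg f ≤ 5 (via 0,0,4).
Solve for f: f(k) = k*(k**4 + k**2 - 4)/5 (degree 5 ≤ 5).
Get s_k = R·t_k = k*(k**4 + k**2 - 4) with R(k) = B(k−1)f(k)/C(k) = k*(k**4 + k**2 - 4)/(5*k**4 + 10*k**3 + 13*k**2 + 8*k - 2).
Verify: 5*k**4 + 10*k**3 + 13*k**2 + 8*k - 2 matches t_k.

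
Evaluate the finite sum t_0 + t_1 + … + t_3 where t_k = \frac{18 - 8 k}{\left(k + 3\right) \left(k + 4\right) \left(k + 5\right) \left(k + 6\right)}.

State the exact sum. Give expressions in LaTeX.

Σ = 11/180

t_(k+1)/t_k = (k + 3)*(4*k - 5)/((k + 7)*(4*k - 9)).
So A=k + 3 and B=k + 7, with C=k - 9/4.
Set up (k + 3)·f(k+1) − (k + 6)·f(k) − (k - 9/4) = 0.
deg f ≤ 3 (via 1,1,1).
Solving with deg f ≤ 3: f(k) = -k*(k**2 + 12*k + 167)/240.
So s_k = (B(k−1)f/C)·t_k = (-k*(k + 6)*(k**2 + 12*k + 167)/(60*(4*k - 9)))·t_k = k*(k**2 + 12*k + 167)/(30*(k + 3)*(k + 4)*(k + 5)).
s_(k+1) − s_k = 2*(9 - 4*k)/(k**4 + 18*k**3 + 119*k**2 + 342*k + 360) = t_k.
Sum = s_(4) − s_(0); s_(4) = 11/180, s_(0) = 0 ⇒ 11/180.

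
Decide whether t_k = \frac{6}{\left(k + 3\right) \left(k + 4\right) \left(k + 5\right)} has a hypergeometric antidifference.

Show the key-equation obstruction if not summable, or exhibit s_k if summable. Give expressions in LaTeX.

Yes. s_k = \frac{k \left(k + 7\right)}{4 \left(k + 3\right) \left(k + 4\right)}.

Ratio r(k) = (k + 3)/(k + 6).
Factor: A=k + 3; B=k + 6; C=1.
Need (k + 3)·f(k+1) − (k + 5)·f(k) = 1.
From deg A=1, deg B=1, deg C=0: d=2.
A polynomial solution: f(k) = k*(k + 7)/24.
R(k) = B(k−1)·f(k)/C(k) = k*(k + 5)*(k + 7)/24; s_k = R·t_k = k*(k + 7)/(4*(k + 3)*(k + 4)).
Verify: 6/(k**3 + 12*k**2 + 47*k + 60) matches t_k.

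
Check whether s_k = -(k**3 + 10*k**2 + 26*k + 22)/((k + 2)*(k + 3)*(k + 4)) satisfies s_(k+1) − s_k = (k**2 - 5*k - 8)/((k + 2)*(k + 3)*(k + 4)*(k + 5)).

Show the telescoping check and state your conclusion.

valid; difference matches t_k

s_(k+1) = (-26*k - (k + 1)**3 - 10*(k + 1)**2 - 48)/((k + 3)*(k + 4)*(k + 5))
s_(k+1) − s_k = (k**2 - 5*k - 8)/(k**4 + 14*k**3 + 71*k**2 + 154*k + 120)
(s_(k+1) − s_k) − t_k = 0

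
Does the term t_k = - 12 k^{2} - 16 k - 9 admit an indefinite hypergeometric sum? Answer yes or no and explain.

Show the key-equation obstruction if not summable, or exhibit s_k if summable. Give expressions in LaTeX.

t_(k+1)/t_k = (12*k**2 + 40*k + 37)/(12*k**2 + 16*k + 9).
So A=1 and B=1, with C=k**2 + 4*k/3 + 3/4.
Need (1)·f(k+1) − (1)·f(k) = k**2 + 4*k/3 + 3/4.
Degrees (0,0,2) ⇒ d ≤ 3.
Match coefficients ⇒ f(k) = k*(4*k**2 + 2*k + 3)/12.
Then R = B(k−1)f/C = k*(4*k**2 + 2*k + 3)/(12*k**2 + 16*k + 9), so s_k = R(k)·t_k = k*(-4*k**2 - 2*k - 3).
s_(k+1) − s_k = -12*k**2 - 16*k - 9 = t_k.

Yes. s_k = k \left(- 4 k^{2} - 2 k - 3\right).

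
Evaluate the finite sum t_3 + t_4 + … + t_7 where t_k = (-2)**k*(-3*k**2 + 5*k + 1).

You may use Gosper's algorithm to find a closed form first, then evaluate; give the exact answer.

Σ = 10504

Ratio r(k) = 2*(-3*k**2 - k + 3)/(3*k**2 - 5*k - 1).
Gosper form: A/B · C(k+1)/C(k) with A=-2, B=1, C=k**2 - 5*k/3 - 1/3.
Key eq: (-2)·f(k+1) = (1)·f(k) + (k**2 - 5*k/3 - 1/3).
From deg A=0, deg B=0, deg C=2: d=2.
Solve for f: f(k) = -(k**2 - 3*k + 1)/3 (degree 2 ≤ 2).
So s_k = (B(k−1)f/C)·t_k = (-(k**2 - 3*k + 1)/(3*k**2 - 5*k - 1))·t_k = (-2)**k*(k**2 - 3*k + 1).
Δs = (-2)**k*(-3*k**2 + 5*k + 1), as required.
Telescoping: Σ = s_(8) − s_(3) = 10496 − (-8) = 10504.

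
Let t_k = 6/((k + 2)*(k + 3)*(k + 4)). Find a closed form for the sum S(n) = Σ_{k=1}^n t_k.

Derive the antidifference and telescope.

S(n) = n*(n + 7)/(4*(n**2 + 7*n + 12))

Ratio r(k) = (k + 2)/(k + 5).
Take A(k)=k + 2, B(k)=k + 5, C(k)=1.
f must satisfy (k + 2)·f(k+1) − (k + 4)·f(k) = 1.
Degrees (1,1,0) ⇒ d ≤ 2.
Coefficient equations give f(k) = k*(k + 5)/12.
Certificate R = B(k−1)f/C = k*(k + 4)*(k + 5)/12 gives s_k = k*(k + 5)/(2*(k + 2)*(k + 3)).
Check: Δs_k = 6/(k**3 + 9*k**2 + 26*k + 24). ✓
Telescope: S(n) = s_(n+1) − s_(1) = (n**2 + 7*n + 6)/(2*(n**2 + 7*n + 12)) − (1/4) = n*(n + 7)/(4*(n**2 + 7*n + 12)).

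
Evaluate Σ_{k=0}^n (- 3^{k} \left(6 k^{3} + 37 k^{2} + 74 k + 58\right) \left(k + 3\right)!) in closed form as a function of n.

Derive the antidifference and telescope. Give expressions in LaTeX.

t_(k+1)/t_k = 3*(6*k**4 + 79*k**3 + 386*k**2 + 839*k + 700)/(6*k**3 + 37*k**2 + 74*k + 58).
A = 3*k + 12, B = 1, C = k**3 + 37*k**2/6 + 37*k/3 + 29/3.
Need (3*k + 12)·f(k+1) − (1)·f(k) = k**3 + 37*k**2/6 + 37*k/3 + 29/3.
Bound: deg f ≤ 2.
Solve for f: f(k) = (2*k**2 + k + 2)/6 (degree 2 ≤ 2).
Then R = B(k−1)f/C = (2*k**2 + k + 2)/(6*k**3 + 37*k**2 + 74*k + 58), so s_k = R(k)·t_k = -3**k*(2*k**2 + k + 2)*factorial(k + 3).
Check: Δs_k = -3**k*(6*k**3 + 37*k**2 + 74*k + 58)*factorial(k + 3). ✓
Evaluate: s_(n+1) = -3**(n + 1)*(2*n**2 + 5*n + 5)*factorial(n + 4); subtract s_(0) = -12 ⇒ S(n) = -6*3**n*n**2*factorial(n + 4) - 15*3**n*n*factorial(n + 4) - 15*3**n*factorial(n + 4) + 12.

S(n) = - 6 \cdot 3^{n} n^{2} \left(n + 4\right)! - 15 \cdot 3^{n} n \left(n + 4\right)! - 15 \cdot 3^{n} \left(n + 4\right)! + 12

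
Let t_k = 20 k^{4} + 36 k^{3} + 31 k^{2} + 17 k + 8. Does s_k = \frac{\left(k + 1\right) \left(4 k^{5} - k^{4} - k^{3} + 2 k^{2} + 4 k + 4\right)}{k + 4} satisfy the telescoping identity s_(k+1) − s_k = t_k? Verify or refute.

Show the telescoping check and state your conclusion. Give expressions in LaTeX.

Invalid: residual \frac{3 \left(- 16 k^{5} - 117 k^{4} - 176 k^{3} - 139 k^{2} - 72 k - 28\right)}{k^{2} + 9 k + 20} ≠ 0.

s_(k+1) = (4*k**6 + 27*k**5 + 73*k**4 + 103*k**3 + 87*k**2 + 54*k + 24)/(k + 5)
s_(k+1) − s_k = 4*(5*k**6 + 42*k**5 + 101*k**4 + 122*k**3 + 91*k**2 + 49*k + 19)/(k**2 + 9*k + 20)
(s_(k+1) − s_k) − t_k = 3*(-16*k**5 - 117*k**4 - 176*k**3 - 139*k**2 - 72*k - 28)/(k**2 + 9*k + 20)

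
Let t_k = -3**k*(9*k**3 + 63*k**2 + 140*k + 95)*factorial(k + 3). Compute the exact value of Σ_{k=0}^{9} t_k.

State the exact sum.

Σ = -125385478765747194

r(k) = 3*(9*k**4 + 126*k**3 + 653*k**2 + 1479*k + 1228)/(9*k**3 + 63*k**2 + 140*k + 95) after simplifying.
Gosper form: A/B · C(k+1)/C(k) with A=3*k + 12, B=1, C=k**3 + 7*k**2 + 140*k/9 + 95/9.
Solve (3*k + 12)·f(k+1) − (1)·f(k) = k**3 + 7*k**2 + 140*k/9 + 95/9.
deg f ≤ 2 (via 1,0,3).
Solve for f: f(k) = (k + 1)*(3*k + 1)/9 (degree 2 ≤ 2).
R(k) = B(k−1)·f(k)/C(k) = (k + 1)*(3*k + 1)/(9*k**3 + 63*k**2 + 140*k + 95); s_k = R·t_k = -3**k*(k + 1)*(3*k + 1)*factorial(k + 3).
Verify: -3**k*(9*k**3 + 63*k**2 + 140*k + 95)*factorial(k + 3) matches t_k.
Evaluate s at k=10 and k=0: -125385478765747200 and -6; difference -125385478765747194.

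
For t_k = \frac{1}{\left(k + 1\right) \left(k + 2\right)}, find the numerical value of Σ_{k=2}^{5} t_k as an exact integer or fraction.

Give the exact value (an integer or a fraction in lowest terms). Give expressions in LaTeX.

Σ = 4/21

Compute t_(k+1)/t_k: get (k + 1)/(k + 3).
Normal form (A,B,C) = (k + 1, k + 3, 1).
Set up (k + 1)·f(k+1) − (k + 2)·f(k) − (1) = 0.
From deg A=1, deg B=1, deg C=0: d=1.
A polynomial solution: f(k) = k.
R(k) = B(k−1)·f(k)/C(k) = k*(k + 2); s_k = R·t_k = k/(k + 1).
s_(k+1) − s_k = 1/(k**2 + 3*k + 2) = t_k.
Evaluate s at k=6 and k=2: 6/7 and 2/3; difference 4/21.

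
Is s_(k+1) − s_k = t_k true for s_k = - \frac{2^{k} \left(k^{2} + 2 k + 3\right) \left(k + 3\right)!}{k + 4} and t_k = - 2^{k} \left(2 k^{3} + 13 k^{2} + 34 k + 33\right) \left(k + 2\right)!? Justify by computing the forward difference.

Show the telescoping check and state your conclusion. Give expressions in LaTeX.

s_(k+1) = -2**(k + 1)*(k**2 + 4*k + 6)*factorial(k + 4)/(k + 5)
s_(k+1) − s_k = -2**k*(2*k**4 + 23*k**3 + 101*k**2 + 211*k + 177)*factorial(k + 3)/((k + 4)*(k + 5))
(s_(k+1) − s_k) − t_k = 2**k*(2*k**4 + 21*k**3 + 85*k**2 + 167*k + 129)*factorial(k + 2)/((k + 4)*(k + 5))

Invalid: residual \frac{2^{k} \left(2 k^{4} + 21 k^{3} + 85 k^{2} + 167 k + 129\right) \left(k + 2\right)!}{\left(k + 4\right) \left(k + 5\right)} ≠ 0.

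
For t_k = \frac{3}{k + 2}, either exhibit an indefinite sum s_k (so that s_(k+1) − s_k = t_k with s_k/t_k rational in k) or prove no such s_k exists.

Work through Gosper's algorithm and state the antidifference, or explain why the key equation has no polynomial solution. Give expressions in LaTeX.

r(k) = (k + 2)/(k + 3) after simplifying.
So A=k + 2 and B=k + 3, with C=1.
f must satisfy (k + 2)·f(k+1) − (k + 2)·f(k) = 1.
d = 0 from the (1,1,0) case.
Generic f = c0 gives residual -1; -1 = 0 cannot hold, so t_k is not Gosper-summable.

not Gosper-summable; s_k does not exist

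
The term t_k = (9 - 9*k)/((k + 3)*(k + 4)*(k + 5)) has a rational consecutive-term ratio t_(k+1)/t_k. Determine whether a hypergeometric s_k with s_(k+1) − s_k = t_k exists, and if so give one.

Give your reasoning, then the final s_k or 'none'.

s_k = -3*k*(k - 5)/(4*(k + 3)*(k + 4))

Compute t_(k+1)/t_k: get k*(k + 3)/((k - 1)*(k + 6)).
Normal form (A,B,C) = (k + 3, k + 6, k - 1).
Key eq: (k + 3)·f(k+1) = (k + 5)·f(k) + (k - 1).
d = 2 from the (1,1,1) case.
A polynomial solution: f(k) = k*(k - 5)/12.
Certificate R = B(k−1)f/C = k*(k - 5)*(k + 5)/(12*(k - 1)) gives s_k = -3*k*(k - 5)/(4*(k + 3)*(k + 4)).
Verify: 9*(1 - k)/(k**3 + 12*k**2 + 47*k + 60) matches t_k.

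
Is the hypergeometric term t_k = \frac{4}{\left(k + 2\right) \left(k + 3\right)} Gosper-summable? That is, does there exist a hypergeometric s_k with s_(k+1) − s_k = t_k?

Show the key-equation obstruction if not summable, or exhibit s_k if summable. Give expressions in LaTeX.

r(k) = (k + 2)/(k + 4) after simplifying.
A = k + 2, B = k + 4, C = 1.
Key eq: (k + 2)·f(k+1) = (k + 3)·f(k) + (1).
From deg A=1, deg B=1, deg C=0: d=1.
A polynomial solution: f(k) = k/2.
R(k) = B(k−1)·f(k)/C(k) = k*(k + 3)/2; s_k = R·t_k = 2*k/(k + 2).
Check: Δs_k = 4/(k**2 + 5*k + 6). ✓

Yes. s_k = \frac{2 k}{k + 2}.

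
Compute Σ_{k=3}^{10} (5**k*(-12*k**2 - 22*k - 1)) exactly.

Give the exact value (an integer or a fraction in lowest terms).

t_(k+1)/t_k = 5*(12*k**2 + 46*k + 35)/(12*k**2 + 22*k + 1).
Gosper form: A/B · C(k+1)/C(k) with A=5, B=1, C=k**2 + 11*k/6 + 1/12.
Set up (5)·f(k+1) − (1)·f(k) − (k**2 + 11*k/6 + 1/12) = 0.
Bound: deg f ≤ 2.
A polynomial solution: f(k) = (k - 1)*(3*k + 1)/12.
Get s_k = R·t_k = 5**k*(-3*k**2 + 2*k + 1) with R(k) = B(k−1)f(k)/C(k) = (k - 1)*(3*k + 1)/(12*k**2 + 22*k + 1).
s_(k+1) − s_k = 5**k*(-12*k**2 - 22*k - 1) = t_k.
Evaluate s at k=11 and k=3: -16601562500 and -2500; difference -16601560000.

Σ = -16601560000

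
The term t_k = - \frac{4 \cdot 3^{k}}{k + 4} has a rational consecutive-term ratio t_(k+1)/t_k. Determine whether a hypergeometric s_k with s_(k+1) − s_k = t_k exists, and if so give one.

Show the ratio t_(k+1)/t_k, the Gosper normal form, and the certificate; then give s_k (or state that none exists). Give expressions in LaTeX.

t_(k+1)/t_k = 3*(k + 4)/(k + 5).
Normal form (A,B,C) = (3*k + 12, k + 5, 1).
Solve (3*k + 12)·f(k+1) − (k + 4)·f(k) = 1.
Bound: deg f ≤ -1.
deg f ≤ -1 is impossible — no certificate.

none — t_k is not Gosper-summable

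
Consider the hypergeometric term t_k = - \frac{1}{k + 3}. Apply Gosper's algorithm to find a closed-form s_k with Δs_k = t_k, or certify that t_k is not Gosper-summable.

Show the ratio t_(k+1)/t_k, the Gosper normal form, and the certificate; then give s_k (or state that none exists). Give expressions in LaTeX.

none (Gosper's algorithm certifies no s_k)

Compute t_(k+1)/t_k: get (k + 3)/(k + 4).
A = k + 3, B = k + 4, C = 1.
Need (k + 3)·f(k+1) − (k + 3)·f(k) = 1.
d = 0 from the (1,1,0) case.
Put f(k) = c0: A·f(k+1) − B(k−1)·f(k) − C = -1; need -1 = 0 — inconsistent ⇒ no f, not summable.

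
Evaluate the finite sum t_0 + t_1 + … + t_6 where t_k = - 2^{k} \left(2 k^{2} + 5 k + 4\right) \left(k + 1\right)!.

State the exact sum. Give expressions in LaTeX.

Σ = -36126720

The ratio is 2*(2*k**3 + 13*k**2 + 29*k + 22)/(2*k**2 + 5*k + 4).
Gosper form: A/B · C(k+1)/C(k) with A=2*k + 4, B=1, C=k**2 + 5*k/2 + 2.
f must satisfy (2*k + 4)·f(k+1) − (1)·f(k) = k**2 + 5*k/2 + 2.
Bound: deg f ≤ 1.
A polynomial solution: f(k) = k/2.
Get s_k = R·t_k = -2**k*k*factorial(k + 1) with R(k) = B(k−1)f(k)/C(k) = k/(2*k**2 + 5*k + 4).
Δs = -2**k*(2*k**2 + 5*k + 4)*factorial(k + 1), as required.
Σ_(k=0)^(6) t_k = s_(7) − s_(0) = -36126720 − (0) = -36126720.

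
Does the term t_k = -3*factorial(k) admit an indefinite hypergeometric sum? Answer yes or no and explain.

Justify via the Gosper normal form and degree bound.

No — key equation has no polynomial f.

The ratio is k + 1.
Normal form (A,B,C) = (k + 1, 1, 1).
Key eq: (k + 1)·f(k+1) = (1)·f(k) + (1).
Degrees (1,0,0) ⇒ d ≤ -1.
Bound -1 < 0, so the key equation has no polynomial solution.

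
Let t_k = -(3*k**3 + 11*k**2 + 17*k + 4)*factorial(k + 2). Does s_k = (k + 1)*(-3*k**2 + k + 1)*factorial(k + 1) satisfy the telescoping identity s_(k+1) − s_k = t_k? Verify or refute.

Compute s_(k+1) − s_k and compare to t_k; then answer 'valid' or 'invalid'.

s_(k+1) = -(k + 2)*(3*k**2 + 5*k + 1)*factorial(k + 2)
s_(k+1) − s_k = -(3*k**4 + 14*k**3 + 31*k**2 + 26*k + 5)*factorial(k + 1)
(s_(k+1) − s_k) − t_k = (3*k**3 + 8*k**2 + 12*k + 3)*factorial(k + 1)

Invalid: residual (3*k**3 + 8*k**2 + 12*k + 3)*factorial(k + 1) ≠ 0.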